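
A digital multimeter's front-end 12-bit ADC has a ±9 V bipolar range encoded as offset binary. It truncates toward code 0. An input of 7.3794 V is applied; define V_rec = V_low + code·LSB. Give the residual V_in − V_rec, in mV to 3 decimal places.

0.982 mV

Step size: 18 V ÷ 2^12 = 4.395 mV.
Scaled input = 3727.2235 LSBs, so code = 3727.
Reconstructed: 7.378418 V.
Error = 7.3794 − 7.378418 = 0.000982031 V = 0.982 mV.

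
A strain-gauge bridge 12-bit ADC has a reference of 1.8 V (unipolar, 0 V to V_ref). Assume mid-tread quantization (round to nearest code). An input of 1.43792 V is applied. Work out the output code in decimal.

LSB = 1.8 V / 4096 = 439.45 µV.
(1.43792 − 0) / 0.000439453 = 3272.067 LSBs.
Round → code 3272.

code 3272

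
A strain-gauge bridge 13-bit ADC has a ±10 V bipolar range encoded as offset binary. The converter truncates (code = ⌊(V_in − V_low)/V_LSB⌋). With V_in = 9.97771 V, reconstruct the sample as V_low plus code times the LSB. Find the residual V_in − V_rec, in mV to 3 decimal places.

LSB = 20/2^13 = 2.441 mV.
(9.97771 − (−10))/0.00244141 = 8182.8700; ⌊·⌋ gives code 8182.
Reconstructed: 9.9755859 V.
Difference: 0.00212406 V → 2.124 mV.

2.124 mV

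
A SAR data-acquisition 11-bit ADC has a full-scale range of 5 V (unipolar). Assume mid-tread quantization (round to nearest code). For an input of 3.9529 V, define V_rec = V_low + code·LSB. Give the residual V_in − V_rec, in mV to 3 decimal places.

One LSB is 5 V / 2048 = 2.441 mV.
(V_in − V_low)/LSB = (3.9529 − 0)/0.00244141 = 1619.1078 → code 1619 (round).
Code 1619 maps back to 0 + 1619×0.00244141 V = 3.9526367 V.
V_in − V_rec = 0.000263281 V = 0.263 mV.

0.263 mV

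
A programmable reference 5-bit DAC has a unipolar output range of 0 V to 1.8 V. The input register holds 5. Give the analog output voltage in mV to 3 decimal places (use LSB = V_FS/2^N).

LSB = 1.8 V / 2^5 = 56.250 mV.
V_out = 0 + 5 × 0.05625 V = 0.28125 V.
= 281.250 mV.

281.250 mV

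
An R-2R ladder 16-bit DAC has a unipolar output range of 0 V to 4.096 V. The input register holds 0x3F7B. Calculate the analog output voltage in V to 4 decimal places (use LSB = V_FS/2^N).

1.0157 V

LSB = 4.096 V / 2^16 = 62.50 µV.
Code 0x3F7B = 16251 decimal.
V_out = 0 + 16251 × 6.25e-05 V = 1.01569 V.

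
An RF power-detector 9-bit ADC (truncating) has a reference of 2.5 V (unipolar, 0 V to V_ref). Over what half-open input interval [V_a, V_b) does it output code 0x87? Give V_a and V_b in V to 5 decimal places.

LSB = 2.5/2^9 = 4.883 mV.
Code 0x87 = 135 decimal.
V_a = V_low + 135·LSB = 0.65918 V; V_b = V_low + 136·LSB = 0.664062 V.

[0.65918 V, 0.66406 V)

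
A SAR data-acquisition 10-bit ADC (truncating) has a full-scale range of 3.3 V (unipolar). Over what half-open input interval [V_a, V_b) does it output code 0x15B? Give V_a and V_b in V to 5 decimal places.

LSB = 3.3/2^10 = 3.223 mV.
Code 0x15B = 347 decimal.
V_a = V_low + 347·LSB = 1.11826 V; V_b = V_low + 348·LSB = 1.12148 V.

[1.11826 V, 1.12148 V)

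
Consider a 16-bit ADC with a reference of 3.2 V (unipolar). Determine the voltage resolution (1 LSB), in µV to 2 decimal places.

48.83 µV

Full-scale span = 3.2 V.
LSB = 3.2 / 2^16 = 3.2 / 65536 = 4.88281e-05 V = 48.83 µV.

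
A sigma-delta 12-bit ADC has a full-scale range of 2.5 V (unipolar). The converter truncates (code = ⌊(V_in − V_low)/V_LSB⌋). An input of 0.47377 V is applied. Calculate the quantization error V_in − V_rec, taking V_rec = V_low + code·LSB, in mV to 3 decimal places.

LSB = 2.5/2^12 = 0.610 mV.
(V_in − V_low)/LSB = (0.47377 − 0)/0.000610352 = 776.2248 → code 776 (floor).
Code 776 maps back to 0 + 776×0.000610352 V = 0.47363281 V.
Error = 0.47377 − 0.47363281 = 0.000137187 V = 0.137 mV.

0.137 mV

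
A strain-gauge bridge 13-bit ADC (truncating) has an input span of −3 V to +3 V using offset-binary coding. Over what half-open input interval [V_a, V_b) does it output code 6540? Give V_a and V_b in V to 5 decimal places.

LSB = 6/2^13 = 0.732 mV.
V_a = V_low + 6540·LSB = 1.79004 V; V_b = V_low + 6541·LSB = 1.79077 V.

[1.79004 V, 1.79077 V)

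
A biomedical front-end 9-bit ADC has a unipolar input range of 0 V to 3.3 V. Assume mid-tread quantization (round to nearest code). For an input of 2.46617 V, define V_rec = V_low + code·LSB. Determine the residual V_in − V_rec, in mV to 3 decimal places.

One LSB is 3.3 V / 512 = 6.445 mV.
(2.46617 − 0)/0.00644531 = 382.6300; round gives code 383.
Code 383 maps back to 0 + 383×0.00644531 V = 2.4685547 V.
Difference: -0.00238469 V → -2.385 mV.

-2.385 mV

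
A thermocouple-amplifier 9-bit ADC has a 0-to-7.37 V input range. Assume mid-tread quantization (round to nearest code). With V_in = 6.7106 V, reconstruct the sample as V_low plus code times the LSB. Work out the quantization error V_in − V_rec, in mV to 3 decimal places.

2.748 mV

One LSB is 7.37 V / 512 = 14.395 mV.
(V_in − V_low)/LSB = (6.7106 − 0)/0.0143945 = 466.1909 → code 466 (round).
Reconstructed: 6.7078516 V.
Error = 6.7106 − 6.7078516 = 0.00274844 V = 2.748 mV.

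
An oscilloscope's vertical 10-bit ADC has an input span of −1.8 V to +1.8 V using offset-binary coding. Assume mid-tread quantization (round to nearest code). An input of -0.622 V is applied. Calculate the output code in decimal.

With 1024 levels over 3.6 V, one step is 3.516 mV.
(V_in − V_low)/LSB = (-0.622 − (−1.8)) / 0.00351563 = 335.076.
Round → code 335.

code 335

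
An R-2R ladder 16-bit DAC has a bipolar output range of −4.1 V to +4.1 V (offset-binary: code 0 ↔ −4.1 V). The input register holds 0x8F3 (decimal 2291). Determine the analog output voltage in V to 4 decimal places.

-3.8133 V

LSB = 8.2 V / 2^16 = 125.12 µV.
Code 0x8F3 = 2291 decimal.
V_out = (−4.1) + 2291 × 0.000125122 V = -3.81335 V.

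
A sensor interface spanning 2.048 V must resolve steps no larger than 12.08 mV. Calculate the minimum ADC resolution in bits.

8 bits

Number of steps required ≥ 2.048 V / 12.08 mV = 169.54.
Need 2^N ≥ 169.54; 2^7 = 128, 2^8 = 256.
Minimum N = 8.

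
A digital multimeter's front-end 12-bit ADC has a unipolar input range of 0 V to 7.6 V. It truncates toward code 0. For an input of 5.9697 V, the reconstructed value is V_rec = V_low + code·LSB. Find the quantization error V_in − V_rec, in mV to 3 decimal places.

0.657 mV

One LSB is 7.6 V / 4096 = 1.855 mV.
(5.9697 − 0)/0.00185547 = 3217.3541; ⌊·⌋ gives code 3217.
Code 3217 maps back to 0 + 3217×0.00185547 V = 5.969043 V.
Difference: 0.000657031 V → 0.657 mV.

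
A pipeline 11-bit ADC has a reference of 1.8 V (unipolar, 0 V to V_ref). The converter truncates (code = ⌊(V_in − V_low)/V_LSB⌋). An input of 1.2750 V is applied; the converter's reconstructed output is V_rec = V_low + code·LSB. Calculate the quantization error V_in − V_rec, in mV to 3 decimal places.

0.586 mV

Step size: 1.8 V ÷ 2^11 = 0.879 mV.
(1.2750 − 0)/0.000878906 = 1450.6667; ⌊·⌋ gives code 1450.
V_rec = 0 + 1450·0.000878906 = 1.2744141 V.
Error = 1.2750 − 1.2744141 = 0.000585937 V = 0.586 mV.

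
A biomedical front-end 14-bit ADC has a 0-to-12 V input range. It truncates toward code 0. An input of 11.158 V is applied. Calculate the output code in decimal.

code 15234

With 16384 levels over 12 V, one step is 0.732 mV.
Input sits at 15234.389 steps above V_low.
Floor → code 15234.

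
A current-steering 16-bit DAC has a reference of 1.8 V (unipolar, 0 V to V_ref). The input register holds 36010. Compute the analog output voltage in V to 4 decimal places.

LSB = 1.8 V / 2^16 = 27.47 µV.
V_out = 0 + 36010 × 2.74658e-05 V = 0.989044 V.

0.9890 V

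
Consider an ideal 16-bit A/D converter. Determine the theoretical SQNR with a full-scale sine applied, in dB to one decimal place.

SNR ≈ 6.02·N + 1.76 dB = 6.02·16 + 1.76 = 98.08 dB.

98.1 dB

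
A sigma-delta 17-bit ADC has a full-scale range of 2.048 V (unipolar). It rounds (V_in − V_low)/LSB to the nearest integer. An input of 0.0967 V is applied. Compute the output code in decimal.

LSB = 2.048 V / 131072 = 15.62 µV.
Input sits at 6188.800 steps above V_low.
So the output code is 6189.

code 6189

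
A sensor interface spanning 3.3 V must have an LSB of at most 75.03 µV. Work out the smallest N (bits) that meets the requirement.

Number of steps required ≥ 3.3 V / 75.03 µV = 43982.41.
Need 2^N ≥ 43982.41; 2^15 = 32768, 2^16 = 65536.
Minimum N = 16.

16 bits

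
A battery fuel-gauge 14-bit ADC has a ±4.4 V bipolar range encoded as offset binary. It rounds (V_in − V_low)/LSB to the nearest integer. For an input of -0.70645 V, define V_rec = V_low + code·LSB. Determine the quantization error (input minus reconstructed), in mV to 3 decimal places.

-0.151 mV

One LSB is 8.8 V / 16384 = 0.537 mV.
Scaled input = 6876.7185 LSBs, so code = 6877.
V_rec = (−4.4) + 6877·0.000537109 = -0.70629883 V.
Error = -0.70645 − (−0.70629883) = -0.000151172 V = -0.151 mV.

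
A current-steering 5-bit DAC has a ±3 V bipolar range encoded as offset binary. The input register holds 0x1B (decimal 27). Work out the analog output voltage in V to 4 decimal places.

LSB = 6 V / 2^5 = 187.500 mV.
Code 0x1B = 27 decimal.
V_out = (−3) + 27 × 0.1875 V = 2.0625 V.

2.0625 V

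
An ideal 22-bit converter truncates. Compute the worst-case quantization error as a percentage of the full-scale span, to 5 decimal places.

Truncating → worst-case error = 1 LSB = V_FS/2^22, so 100/4194304 = 2.38419e-05 % of full scale.

0.00002 %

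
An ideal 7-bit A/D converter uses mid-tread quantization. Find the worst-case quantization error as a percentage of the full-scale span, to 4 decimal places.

0.3906 %

Rounding → worst-case error = ½ LSB = V_FS/2^8, so 100/256 = 0.390625 % of full scale.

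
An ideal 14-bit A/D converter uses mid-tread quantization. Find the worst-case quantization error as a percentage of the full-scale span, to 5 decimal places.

0.00305 %

Rounding → worst-case error = ½ LSB = V_FS/2^15, so 100/32768 = 0.00305176 % of full scale.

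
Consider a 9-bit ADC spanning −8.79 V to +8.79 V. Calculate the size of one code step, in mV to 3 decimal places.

34.336 mV

Full-scale span = 17.58 V.
LSB = 17.58 / 2^9 = 17.58 / 512 = 0.0343359 V = 34.336 mV.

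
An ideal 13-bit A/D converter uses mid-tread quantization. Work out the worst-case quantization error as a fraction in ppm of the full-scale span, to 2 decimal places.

Rounding → worst-case error = ½ LSB = V_FS/2^14, so 1e+06/16384 = 61.0352 ppm of full scale.

61.04 ppm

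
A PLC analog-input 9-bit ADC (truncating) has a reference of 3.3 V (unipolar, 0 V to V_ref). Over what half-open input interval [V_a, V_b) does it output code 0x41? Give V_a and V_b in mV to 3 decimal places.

LSB = 3.3/2^9 = 6.445 mV.
Code 0x41 = 65 decimal.
V_a = V_low + 65·LSB = 0.418945 V; V_b = V_low + 66·LSB = 0.425391 V.

[418.945 mV, 425.391 mV)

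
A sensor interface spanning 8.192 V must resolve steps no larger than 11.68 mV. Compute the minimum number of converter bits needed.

10 bits

Number of steps required ≥ 8.192 V / 11.68 mV = 701.37.
Need 2^N ≥ 701.37; 2^9 = 512, 2^10 = 1024.
Minimum N = 10.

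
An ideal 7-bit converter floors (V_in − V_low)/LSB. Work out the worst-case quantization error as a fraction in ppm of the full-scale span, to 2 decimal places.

7812.50 ppm

Truncating → worst-case error = 1 LSB = V_FS/2^7, so 1e+06/128 = 7812.5 ppm of full scale.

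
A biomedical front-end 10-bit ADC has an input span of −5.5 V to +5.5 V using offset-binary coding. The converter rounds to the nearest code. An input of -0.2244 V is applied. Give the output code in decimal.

code 491

With 1024 levels over 11 V, one step is 10.742 mV.
(V_in − V_low)/LSB = (-0.2244 − (−5.5)) / 0.0107422 = 491.110.
So the output code is 491.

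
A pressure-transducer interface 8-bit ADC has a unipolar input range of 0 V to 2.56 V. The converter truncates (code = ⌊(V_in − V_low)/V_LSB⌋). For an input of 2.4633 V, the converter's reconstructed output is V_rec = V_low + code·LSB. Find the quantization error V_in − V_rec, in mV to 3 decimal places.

Step size: 2.56 V ÷ 2^8 = 10.000 mV.
(2.4633 − 0)/0.01 = 246.3300; ⌊·⌋ gives code 246.
Code 246 maps back to 0 + 246×0.01 V = 2.46 V.
V_in − V_rec = 0.0033 V = 3.300 mV.

3.300 mV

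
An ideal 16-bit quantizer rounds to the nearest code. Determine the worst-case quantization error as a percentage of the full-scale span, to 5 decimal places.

Rounding → worst-case error = ½ LSB = V_FS/2^17, so 100/131072 = 0.000762939 % of full scale.

0.00076 %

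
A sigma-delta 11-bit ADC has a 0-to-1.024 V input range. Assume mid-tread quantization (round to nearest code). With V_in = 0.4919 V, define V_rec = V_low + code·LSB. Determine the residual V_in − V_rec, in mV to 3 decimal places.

Step size: 1.024 V ÷ 2^11 = 0.500 mV.
Scaled input = 983.8000 LSBs, so code = 984.
V_rec = 0 + 984·0.0005 = 0.492 V.
Difference: -0.0001 V → -0.100 mV.

-0.100 mV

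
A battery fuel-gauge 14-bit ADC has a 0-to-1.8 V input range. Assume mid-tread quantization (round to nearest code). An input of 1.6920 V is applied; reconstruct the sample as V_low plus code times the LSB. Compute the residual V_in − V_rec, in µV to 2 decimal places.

One LSB is 1.8 V / 16384 = 109.86 µV.
(1.6920 − 0)/0.000109863 = 15400.9600; round gives code 15401.
V_rec = 0 + 15401·0.000109863 = 1.6920044 V.
Difference: -4.39453e-06 V → -4.39 µV.

-4.39 µV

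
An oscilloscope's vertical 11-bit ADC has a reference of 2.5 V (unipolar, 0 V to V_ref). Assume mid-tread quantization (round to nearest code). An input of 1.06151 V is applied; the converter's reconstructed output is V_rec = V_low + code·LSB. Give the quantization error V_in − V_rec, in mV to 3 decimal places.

-0.502 mV

One LSB is 2.5 V / 2048 = 1.221 mV.
Scaled input = 869.5890 LSBs, so code = 870.
Reconstructed: 1.0620117 V.
V_in − V_rec = -0.000501719 V = -0.502 mV.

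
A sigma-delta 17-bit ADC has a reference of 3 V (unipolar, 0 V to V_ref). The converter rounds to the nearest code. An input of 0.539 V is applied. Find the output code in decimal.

With 131072 levels over 3 V, one step is 22.89 µV.
Input sits at 23549.269 steps above V_low.
round(23549.269) = 23549.

code 23549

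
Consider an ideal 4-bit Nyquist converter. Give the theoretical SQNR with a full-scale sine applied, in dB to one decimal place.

SNR ≈ 6.02·N + 1.76 dB = 6.02·4 + 1.76 = 25.84 dB.

25.8 dB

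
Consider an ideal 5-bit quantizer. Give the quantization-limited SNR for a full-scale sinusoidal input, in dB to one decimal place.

31.9 dB

SNR ≈ 6.02·N + 1.76 dB = 6.02·5 + 1.76 = 31.86 dB.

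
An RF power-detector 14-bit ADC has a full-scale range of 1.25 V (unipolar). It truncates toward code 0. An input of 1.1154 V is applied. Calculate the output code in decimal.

code 14619

LSB = 1.25 V / 16384 = 76.29 µV.
Input sits at 14619.771 steps above V_low.
Floor → code 14619.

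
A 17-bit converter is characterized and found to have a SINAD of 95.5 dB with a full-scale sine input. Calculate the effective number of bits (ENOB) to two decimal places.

15.57 bits

ENOB = (SINAD − 1.76) / 6.02 = (95.5 − 1.76)/6.02 = 15.571.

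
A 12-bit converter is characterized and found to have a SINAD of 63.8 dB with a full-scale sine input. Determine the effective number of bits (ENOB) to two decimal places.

ENOB = (SINAD − 1.76) / 6.02 = (63.8 − 1.76)/6.02 = 10.306.

10.31 bits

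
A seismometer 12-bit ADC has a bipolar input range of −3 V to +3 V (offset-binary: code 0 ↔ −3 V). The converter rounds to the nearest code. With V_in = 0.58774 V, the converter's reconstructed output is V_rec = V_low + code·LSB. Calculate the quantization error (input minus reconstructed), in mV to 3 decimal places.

0.338 mV

Step size: 6 V ÷ 2^12 = 1.465 mV.
Scaled input = 2449.2305 LSBs, so code = 2449.
Reconstructed: 0.58740234 V.
V_in − V_rec = 0.000337656 V = 0.338 mV.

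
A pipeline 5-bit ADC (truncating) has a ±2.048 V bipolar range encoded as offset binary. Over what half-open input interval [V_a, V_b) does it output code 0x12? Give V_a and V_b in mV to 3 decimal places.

LSB = 4.096/2^5 = 128.000 mV.
Code 0x12 = 18 decimal.
V_a = V_low + 18·LSB = 0.256 V; V_b = V_low + 19·LSB = 0.384 V.

[256.000 mV, 384.000 mV)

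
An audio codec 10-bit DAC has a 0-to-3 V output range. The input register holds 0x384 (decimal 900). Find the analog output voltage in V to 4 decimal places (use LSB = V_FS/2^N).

2.6367 V

LSB = 3 V / 2^10 = 2.930 mV.
Code 0x384 = 900 decimal.
V_out = 0 + 900 × 0.00292969 V = 2.63672 V.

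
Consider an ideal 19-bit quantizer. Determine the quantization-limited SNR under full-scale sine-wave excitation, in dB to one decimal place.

SNR ≈ 6.02·N + 1.76 dB = 6.02·19 + 1.76 = 116.14 dB.

116.1 dB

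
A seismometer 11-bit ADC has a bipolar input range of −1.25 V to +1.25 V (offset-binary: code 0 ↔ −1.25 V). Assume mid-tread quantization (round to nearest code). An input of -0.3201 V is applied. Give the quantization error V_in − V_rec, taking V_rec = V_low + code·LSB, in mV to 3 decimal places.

One LSB is 2.5 V / 2048 = 1.221 mV.
(V_in − V_low)/LSB = (-0.3201 − (−1.25))/0.0012207 = 761.7741 → code 762 (round).
Code 762 maps back to (−1.25) + 762×0.0012207 V = -0.31982422 V.
Difference: -0.000275781 V → -0.276 mV.

-0.276 mV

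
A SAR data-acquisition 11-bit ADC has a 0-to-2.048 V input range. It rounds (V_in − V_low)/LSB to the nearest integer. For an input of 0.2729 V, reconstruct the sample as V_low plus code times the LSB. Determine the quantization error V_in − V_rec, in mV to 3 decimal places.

Step size: 2.048 V ÷ 2^11 = 1.000 mV.
Scaled input = 272.9000 LSBs, so code = 273.
Reconstructed: 0.273 V.
Error = 0.2729 − 0.273 = -0.0001 V = -0.100 mV.

-0.100 mV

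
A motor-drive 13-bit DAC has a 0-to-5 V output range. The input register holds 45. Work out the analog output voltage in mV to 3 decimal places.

27.466 mV

LSB = 5 V / 2^13 = 0.610 mV.
V_out = 0 + 45 × 0.000610352 V = 0.0274658 V.
= 27.466 mV.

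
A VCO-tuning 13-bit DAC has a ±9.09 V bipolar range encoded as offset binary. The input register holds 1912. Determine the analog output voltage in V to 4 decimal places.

-4.8468 V

LSB = 18.18 V / 2^13 = 2.219 mV.
V_out = (−9.09) + 1912 × 0.00221924 V = -4.84682 V.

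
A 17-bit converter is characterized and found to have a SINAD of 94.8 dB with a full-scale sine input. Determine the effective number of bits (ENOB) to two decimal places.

15.46 bits

ENOB = (SINAD − 1.76) / 6.02 = (94.8 − 1.76)/6.02 = 15.455.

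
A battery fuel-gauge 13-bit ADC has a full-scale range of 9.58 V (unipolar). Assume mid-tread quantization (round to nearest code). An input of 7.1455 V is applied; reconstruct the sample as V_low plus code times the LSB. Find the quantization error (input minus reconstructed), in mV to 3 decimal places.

0.261 mV

LSB = 9.58/2^13 = 1.169 mV.
Scaled input = 6110.2230 LSBs, so code = 6110.
Code 6110 maps back to 0 + 6110×0.00116943 V = 7.1452393 V.
Difference: 0.000260742 V → 0.261 mV.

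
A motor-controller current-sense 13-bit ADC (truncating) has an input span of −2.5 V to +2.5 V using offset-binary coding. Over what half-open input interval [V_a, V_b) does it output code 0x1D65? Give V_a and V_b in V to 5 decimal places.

LSB = 5/2^13 = 0.610 mV.
Code 0x1D65 = 7525 decimal.
V_a = V_low + 7525·LSB = 2.0929 V; V_b = V_low + 7526·LSB = 2.09351 V.

[2.09290 V, 2.09351 V)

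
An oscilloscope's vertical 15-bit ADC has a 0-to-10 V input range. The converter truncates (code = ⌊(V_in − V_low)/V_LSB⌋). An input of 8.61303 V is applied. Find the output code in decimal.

code 28223

With 32768 levels over 10 V, one step is 305.18 µV.
(V_in − V_low)/LSB = (8.61303 − 0) / 0.000305176 = 28223.177.
So the output code is 28223.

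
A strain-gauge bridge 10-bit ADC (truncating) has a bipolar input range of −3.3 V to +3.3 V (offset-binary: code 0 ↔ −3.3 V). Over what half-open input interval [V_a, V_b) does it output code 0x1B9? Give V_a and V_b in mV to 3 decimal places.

LSB = 6.6/2^10 = 6.445 mV.
Code 0x1B9 = 441 decimal.
V_a = V_low + 441·LSB = -0.457617 V; V_b = V_low + 442·LSB = -0.451172 V.

[-457.617 mV, -451.172 mV)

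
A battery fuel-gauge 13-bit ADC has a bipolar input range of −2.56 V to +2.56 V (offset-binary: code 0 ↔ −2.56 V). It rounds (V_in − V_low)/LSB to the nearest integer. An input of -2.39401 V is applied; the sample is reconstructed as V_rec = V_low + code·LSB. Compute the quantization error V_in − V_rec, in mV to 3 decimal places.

LSB = 5.12/2^13 = 0.625 mV.
(V_in − V_low)/LSB = (-2.39401 − (−2.56))/0.000625 = 265.5840 → code 266 (round).
V_rec = (−2.56) + 266·0.000625 = -2.39375 V.
Difference: -0.00026 V → -0.260 mV.

-0.260 mV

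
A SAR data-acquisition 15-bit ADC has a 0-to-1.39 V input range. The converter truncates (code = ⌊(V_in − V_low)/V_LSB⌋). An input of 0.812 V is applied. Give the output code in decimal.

With 32768 levels over 1.39 V, one step is 42.42 µV.
Input sits at 19142.170 steps above V_low.
Floor → code 19142.

code 19142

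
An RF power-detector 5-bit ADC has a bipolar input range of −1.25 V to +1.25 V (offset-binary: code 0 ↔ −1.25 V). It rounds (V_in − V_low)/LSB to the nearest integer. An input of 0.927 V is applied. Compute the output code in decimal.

Full-scale span = 2.5 V; LSB = 2.5/2^5 = 78.125 mV.
(0.927 − (−1.25)) / 0.078125 = 27.866 LSBs.
Round → code 28.

code 28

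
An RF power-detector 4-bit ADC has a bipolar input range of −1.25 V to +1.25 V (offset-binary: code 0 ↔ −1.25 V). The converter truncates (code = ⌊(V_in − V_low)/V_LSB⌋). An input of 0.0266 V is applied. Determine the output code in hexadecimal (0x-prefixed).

Full-scale span = 2.5 V; LSB = 2.5/2^4 = 156.250 mV.
(V_in − V_low)/LSB = (0.0266 − (−1.25)) / 0.15625 = 8.170.
⌊·⌋(8.170) = 8.
In hexadecimal (0x-prefixed): 0x8.

code 0x8 (decimal 8)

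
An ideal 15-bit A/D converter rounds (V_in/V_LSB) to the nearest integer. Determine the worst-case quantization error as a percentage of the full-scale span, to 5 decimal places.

0.00153 %

Rounding → worst-case error = ½ LSB = V_FS/2^16, so 100/65536 = 0.00152588 % of full scale.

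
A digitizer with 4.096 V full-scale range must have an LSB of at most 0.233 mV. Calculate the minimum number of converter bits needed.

Number of steps required ≥ 4.096 V / 0.233 mV = 17579.40.
Need 2^N ≥ 17579.40; 2^14 = 16384, 2^15 = 32768.
Minimum N = 15.

15 bits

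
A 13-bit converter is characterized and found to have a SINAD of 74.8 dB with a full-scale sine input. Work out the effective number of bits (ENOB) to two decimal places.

12.13 bits

ENOB = (SINAD − 1.76) / 6.02 = (74.8 − 1.76)/6.02 = 12.133.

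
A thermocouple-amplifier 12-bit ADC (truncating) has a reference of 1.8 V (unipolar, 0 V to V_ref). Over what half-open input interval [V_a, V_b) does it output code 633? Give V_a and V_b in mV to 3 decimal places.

LSB = 1.8/2^12 = 439.45 µV.
V_a = V_low + 633·LSB = 0.278174 V; V_b = V_low + 634·LSB = 0.278613 V.

[278.174 mV, 278.613 mV)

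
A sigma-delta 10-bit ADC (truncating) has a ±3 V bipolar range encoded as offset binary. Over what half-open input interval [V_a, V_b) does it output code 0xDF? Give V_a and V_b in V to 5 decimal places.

LSB = 6/2^10 = 5.859 mV.
Code 0xDF = 223 decimal.
V_a = V_low + 223·LSB = -1.69336 V; V_b = V_low + 224·LSB = -1.6875 V.

[-1.69336 V, -1.68750 V)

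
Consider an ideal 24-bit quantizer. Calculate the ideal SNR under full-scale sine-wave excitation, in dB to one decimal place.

146.2 dB

SNR ≈ 6.02·N + 1.76 dB = 6.02·24 + 1.76 = 146.24 dB.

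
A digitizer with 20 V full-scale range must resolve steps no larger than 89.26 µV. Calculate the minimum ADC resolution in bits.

18 bits

Number of steps required ≥ 20 V / 89.26 µV = 224064.53.
Need 2^N ≥ 224064.53; 2^17 = 131072, 2^18 = 262144.
Minimum N = 18.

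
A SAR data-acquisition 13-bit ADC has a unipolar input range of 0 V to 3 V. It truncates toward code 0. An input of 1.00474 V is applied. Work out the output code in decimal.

code 2743

With 8192 levels over 3 V, one step is 366.21 µV.
Input sits at 2743.610 steps above V_low.
So the output code is 2743.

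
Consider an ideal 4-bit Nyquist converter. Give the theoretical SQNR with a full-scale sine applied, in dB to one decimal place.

25.8 dB

SNR ≈ 6.02·N + 1.76 dB = 6.02·4 + 1.76 = 25.84 dB.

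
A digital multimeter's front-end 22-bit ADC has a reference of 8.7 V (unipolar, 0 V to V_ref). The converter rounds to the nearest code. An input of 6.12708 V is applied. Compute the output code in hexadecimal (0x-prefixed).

code 0x2D12A1 (decimal 2953889)

LSB = 8.7 V / 4194304 = 2.07 µV.
(V_in − V_low)/LSB = (6.12708 − 0) / 2.07424e-06 = 2953889.213.
So the output code is 2953889.
In hexadecimal (0x-prefixed): 0x2D12A1.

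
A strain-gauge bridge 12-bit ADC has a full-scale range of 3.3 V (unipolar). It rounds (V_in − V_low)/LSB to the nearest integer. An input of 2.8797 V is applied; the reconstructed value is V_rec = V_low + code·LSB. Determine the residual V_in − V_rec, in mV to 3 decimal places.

LSB = 3.3/2^12 = 0.806 mV.
Scaled input = 3574.3185 LSBs, so code = 3574.
Code 3574 maps back to 0 + 3574×0.000805664 V = 2.8794434 V.
Error = 2.8797 − 2.8794434 = 0.000256641 V = 0.257 mV.

0.257 mV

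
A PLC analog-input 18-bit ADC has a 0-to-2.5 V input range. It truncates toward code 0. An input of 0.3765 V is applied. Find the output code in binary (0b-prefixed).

code 0b1001101000110110 (decimal 39478)

With 262144 levels over 2.5 V, one step is 9.54 µV.
(0.3765 − 0) / 9.53674e-06 = 39478.886 LSBs.
Floor → code 39478.
In binary (0b-prefixed): 0b1001101000110110.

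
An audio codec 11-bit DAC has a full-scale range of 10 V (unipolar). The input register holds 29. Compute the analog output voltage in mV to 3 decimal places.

LSB = 10 V / 2^11 = 4.883 mV.
V_out = 0 + 29 × 0.00488281 V = 0.141602 V.
= 141.602 mV.

141.602 mV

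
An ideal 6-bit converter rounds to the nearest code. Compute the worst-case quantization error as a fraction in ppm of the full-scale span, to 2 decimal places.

7812.50 ppm

Rounding → worst-case error = ½ LSB = V_FS/2^7, so 1e+06/128 = 7812.5 ppm of full scale.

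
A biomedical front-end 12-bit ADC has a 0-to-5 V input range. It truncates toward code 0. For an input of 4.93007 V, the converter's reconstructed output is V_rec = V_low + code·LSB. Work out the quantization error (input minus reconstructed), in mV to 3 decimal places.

LSB = 5/2^12 = 1.221 mV.
(4.93007 − 0)/0.0012207 = 4038.7133; ⌊·⌋ gives code 4038.
Reconstructed: 4.9291992 V.
V_in − V_rec = 0.000870781 V = 0.871 mV.

0.871 mV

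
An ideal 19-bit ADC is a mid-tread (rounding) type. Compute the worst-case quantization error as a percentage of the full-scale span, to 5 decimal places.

Rounding → worst-case error = ½ LSB = V_FS/2^20, so 100/1048576 = 9.53674e-05 % of full scale.

0.00010 %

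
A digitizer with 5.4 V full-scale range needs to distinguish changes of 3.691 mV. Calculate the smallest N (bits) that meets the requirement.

Number of steps required ≥ 5.4 V / 3.691 mV = 1463.02.
Need 2^N ≥ 1463.02; 2^10 = 1024, 2^11 = 2048.
Minimum N = 11.

11 bits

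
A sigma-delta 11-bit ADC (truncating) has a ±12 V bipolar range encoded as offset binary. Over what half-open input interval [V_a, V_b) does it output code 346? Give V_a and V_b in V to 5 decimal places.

[-7.94531 V, -7.93359 V)

LSB = 24/2^11 = 11.719 mV.
V_a = V_low + 346·LSB = -7.94531 V; V_b = V_low + 347·LSB = -7.93359 V.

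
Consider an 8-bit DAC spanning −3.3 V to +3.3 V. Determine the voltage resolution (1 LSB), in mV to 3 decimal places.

Full-scale span = 6.6 V.
LSB = 6.6 / 2^8 = 6.6 / 256 = 0.0257812 V = 25.781 mV.

25.781 mV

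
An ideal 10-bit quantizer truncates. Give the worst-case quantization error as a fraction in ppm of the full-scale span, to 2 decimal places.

976.56 ppm

Truncating → worst-case error = 1 LSB = V_FS/2^10, so 1e+06/1024 = 976.562 ppm of full scale.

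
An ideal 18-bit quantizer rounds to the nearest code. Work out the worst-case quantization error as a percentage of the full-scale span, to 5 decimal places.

0.00019 %

Rounding → worst-case error = ½ LSB = V_FS/2^19, so 100/524288 = 0.000190735 % of full scale.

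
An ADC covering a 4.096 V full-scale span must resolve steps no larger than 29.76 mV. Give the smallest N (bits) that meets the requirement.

Number of steps required ≥ 4.096 V / 29.76 mV = 137.63.
Need 2^N ≥ 137.63; 2^7 = 128, 2^8 = 256.
Minimum N = 8.

8 bits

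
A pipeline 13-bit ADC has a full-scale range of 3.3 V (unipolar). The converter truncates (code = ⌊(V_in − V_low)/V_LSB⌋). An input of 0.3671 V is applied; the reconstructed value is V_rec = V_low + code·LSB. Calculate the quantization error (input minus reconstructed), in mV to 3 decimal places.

Step size: 3.3 V ÷ 2^13 = 402.83 µV.
(V_in − V_low)/LSB = (0.3671 − 0)/0.000402832 = 911.2979 → code 911 (floor).
Reconstructed: 0.36697998 V.
Difference: 0.00012002 V → 0.120 mV.

0.120 mV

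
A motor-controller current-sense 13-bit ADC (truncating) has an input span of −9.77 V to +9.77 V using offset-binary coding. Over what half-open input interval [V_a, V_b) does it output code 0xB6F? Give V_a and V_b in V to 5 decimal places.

[-2.78836 V, -2.78598 V)

LSB = 19.54/2^13 = 2.385 mV.
Code 0xB6F = 2927 decimal.
V_a = V_low + 2927·LSB = -2.78836 V; V_b = V_low + 2928·LSB = -2.78598 V.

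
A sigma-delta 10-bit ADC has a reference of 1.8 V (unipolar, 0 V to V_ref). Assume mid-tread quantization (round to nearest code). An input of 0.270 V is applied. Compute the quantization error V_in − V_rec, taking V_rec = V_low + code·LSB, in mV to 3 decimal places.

-0.703 mV

One LSB is 1.8 V / 1024 = 1.758 mV.
(V_in − V_low)/LSB = (0.270 − 0)/0.00175781 = 153.6000 → code 154 (round).
Code 154 maps back to 0 + 154×0.00175781 V = 0.27070312 V.
Difference: -0.000703125 V → -0.703 mV.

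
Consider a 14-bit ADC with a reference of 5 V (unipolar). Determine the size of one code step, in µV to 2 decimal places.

305.18 µV

Full-scale span = 5 V.
LSB = 5 / 2^14 = 5 / 16384 = 0.000305176 V = 305.18 µV.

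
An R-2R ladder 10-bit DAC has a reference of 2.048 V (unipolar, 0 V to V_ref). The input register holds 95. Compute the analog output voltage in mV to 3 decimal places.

LSB = 2.048 V / 2^10 = 2.000 mV.
V_out = 0 + 95 × 0.002 V = 0.19 V.
= 190.000 mV.

190.000 mV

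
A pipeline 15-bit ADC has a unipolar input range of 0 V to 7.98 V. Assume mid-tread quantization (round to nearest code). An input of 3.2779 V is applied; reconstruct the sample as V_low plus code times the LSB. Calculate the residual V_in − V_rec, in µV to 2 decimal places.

One LSB is 7.98 V / 32768 = 243.53 µV.
Scaled input = 13459.9282 LSBs, so code = 13460.
Reconstructed: 3.2779175 V.
V_in − V_rec = -1.74805e-05 V = -17.48 µV.

-17.48 µV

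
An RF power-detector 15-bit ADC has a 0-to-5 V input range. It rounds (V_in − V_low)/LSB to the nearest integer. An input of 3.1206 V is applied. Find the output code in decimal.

code 20451

Full-scale span = 5 V; LSB = 5/2^15 = 152.59 µV.
(V_in − V_low)/LSB = (3.1206 − 0) / 0.000152588 = 20451.164.
round(20451.164) = 20451.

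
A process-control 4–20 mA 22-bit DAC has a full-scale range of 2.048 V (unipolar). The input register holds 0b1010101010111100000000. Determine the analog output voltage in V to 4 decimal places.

1.3659 V

LSB = 2.048 V / 2^22 = 0.49 µV.
Code 0b1010101010111100000000 = 2797312 decimal.
V_out = 0 + 2797312 × 4.88281e-07 V = 1.36587 V.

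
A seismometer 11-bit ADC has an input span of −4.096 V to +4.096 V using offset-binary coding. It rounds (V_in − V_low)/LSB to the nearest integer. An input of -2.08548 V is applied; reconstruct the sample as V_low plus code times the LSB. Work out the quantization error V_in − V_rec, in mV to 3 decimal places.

Step size: 8.192 V ÷ 2^11 = 4.000 mV.
(-2.08548 − (−4.096))/0.004 = 502.6300; round gives code 503.
Code 503 maps back to (−4.096) + 503×0.004 V = -2.084 V.
Difference: -0.00148 V → -1.480 mV.

-1.480 mV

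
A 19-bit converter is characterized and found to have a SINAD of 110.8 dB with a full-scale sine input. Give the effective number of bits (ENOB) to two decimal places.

18.11 bits

ENOB = (SINAD − 1.76) / 6.02 = (110.8 − 1.76)/6.02 = 18.113.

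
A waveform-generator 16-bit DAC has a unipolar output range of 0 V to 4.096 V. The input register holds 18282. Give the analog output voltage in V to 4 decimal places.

1.1426 V

LSB = 4.096 V / 2^16 = 62.50 µV.
V_out = 0 + 18282 × 6.25e-05 V = 1.14263 V.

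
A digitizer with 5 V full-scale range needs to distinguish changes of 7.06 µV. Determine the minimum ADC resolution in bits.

Number of steps required ≥ 5 V / 7.06 µV = 708215.30.
Need 2^N ≥ 708215.30; 2^19 = 524288, 2^20 = 1048576.
Minimum N = 20.

20 bits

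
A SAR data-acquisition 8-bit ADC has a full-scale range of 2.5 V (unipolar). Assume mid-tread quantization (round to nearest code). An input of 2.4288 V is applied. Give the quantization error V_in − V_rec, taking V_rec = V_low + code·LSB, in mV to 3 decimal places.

LSB = 2.5/2^8 = 9.766 mV.
(2.4288 − 0)/0.00976562 = 248.7091; round gives code 249.
Code 249 maps back to 0 + 249×0.00976562 V = 2.4316406 V.
Difference: -0.00284062 V → -2.841 mV.

-2.841 mV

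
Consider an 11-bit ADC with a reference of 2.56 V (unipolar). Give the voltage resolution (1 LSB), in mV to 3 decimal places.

1.250 mV

Full-scale span = 2.56 V.
LSB = 2.56 / 2^11 = 2.56 / 2048 = 0.00125 V = 1.250 mV.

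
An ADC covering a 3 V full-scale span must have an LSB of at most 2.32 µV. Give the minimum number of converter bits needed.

Number of steps required ≥ 3 V / 2.32 µV = 1293103.45.
Need 2^N ≥ 1293103.45; 2^20 = 1048576, 2^21 = 2097152.
Minimum N = 21.

21 bits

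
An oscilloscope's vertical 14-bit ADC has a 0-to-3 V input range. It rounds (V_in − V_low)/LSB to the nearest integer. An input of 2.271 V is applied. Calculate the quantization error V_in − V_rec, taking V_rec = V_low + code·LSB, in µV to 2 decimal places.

-57.13 µV

Step size: 3 V ÷ 2^14 = 183.11 µV.
(2.271 − 0)/0.000183105 = 12402.6880; round gives code 12403.
Reconstructed: 2.2710571 V.
Error = 2.271 − 2.2710571 = -5.71289e-05 V = -57.13 µV.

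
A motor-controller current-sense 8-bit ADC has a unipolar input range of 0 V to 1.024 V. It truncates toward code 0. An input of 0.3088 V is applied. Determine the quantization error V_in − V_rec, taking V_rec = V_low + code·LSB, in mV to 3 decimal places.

Step size: 1.024 V ÷ 2^8 = 4.000 mV.
(0.3088 − 0)/0.004 = 77.2000; ⌊·⌋ gives code 77.
V_rec = 0 + 77·0.004 = 0.308 V.
Difference: 0.0008 V → 0.800 mV.

0.800 mV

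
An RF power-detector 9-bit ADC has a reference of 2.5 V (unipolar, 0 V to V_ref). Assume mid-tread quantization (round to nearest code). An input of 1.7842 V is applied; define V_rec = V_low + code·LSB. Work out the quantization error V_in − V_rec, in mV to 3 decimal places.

Step size: 2.5 V ÷ 2^9 = 4.883 mV.
(V_in − V_low)/LSB = (1.7842 − 0)/0.00488281 = 365.4042 → code 365 (round).
V_rec = 0 + 365·0.00488281 = 1.7822266 V.
Error = 1.7842 − 1.7822266 = 0.00197344 V = 1.973 mV.

1.973 mV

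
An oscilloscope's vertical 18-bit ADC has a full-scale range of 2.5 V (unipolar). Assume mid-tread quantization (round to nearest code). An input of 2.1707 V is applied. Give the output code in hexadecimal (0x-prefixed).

Full-scale span = 2.5 V; LSB = 2.5/2^18 = 9.54 µV.
(2.1707 − 0) / 9.53674e-06 = 227614.392 LSBs.
round(227614.392) = 227614.
In hexadecimal (0x-prefixed): 0x3791E.

code 0x3791E (decimal 227614)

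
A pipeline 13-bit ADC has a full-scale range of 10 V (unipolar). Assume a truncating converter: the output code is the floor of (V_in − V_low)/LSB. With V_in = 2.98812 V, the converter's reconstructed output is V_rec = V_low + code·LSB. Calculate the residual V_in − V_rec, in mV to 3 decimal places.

One LSB is 10 V / 8192 = 1.221 mV.
(2.98812 − 0)/0.0012207 = 2447.8679; ⌊·⌋ gives code 2447.
Reconstructed: 2.9870605 V.
Difference: 0.00105945 V → 1.059 mV.

1.059 mV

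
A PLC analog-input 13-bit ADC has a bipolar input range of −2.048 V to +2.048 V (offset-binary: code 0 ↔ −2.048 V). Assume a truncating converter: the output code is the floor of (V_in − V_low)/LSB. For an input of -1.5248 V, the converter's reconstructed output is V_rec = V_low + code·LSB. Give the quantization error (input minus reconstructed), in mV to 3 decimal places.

Step size: 4.096 V ÷ 2^13 = 0.500 mV.
(V_in − V_low)/LSB = (-1.5248 − (−2.048))/0.0005 = 1046.4000 → code 1046 (floor).
Code 1046 maps back to (−2.048) + 1046×0.0005 V = -1.525 V.
V_in − V_rec = 0.0002 V = 0.200 mV.

0.200 mV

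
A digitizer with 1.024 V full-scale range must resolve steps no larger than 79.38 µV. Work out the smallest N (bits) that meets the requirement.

14 bits

Number of steps required ≥ 1.024 V / 79.38 µV = 12899.97.
Need 2^N ≥ 12899.97; 2^13 = 8192, 2^14 = 16384.
Minimum N = 14.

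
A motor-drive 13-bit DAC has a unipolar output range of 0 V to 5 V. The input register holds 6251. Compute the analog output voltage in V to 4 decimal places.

LSB = 5 V / 2^13 = 0.610 mV.
V_out = 0 + 6251 × 0.000610352 V = 3.81531 V.

3.8153 V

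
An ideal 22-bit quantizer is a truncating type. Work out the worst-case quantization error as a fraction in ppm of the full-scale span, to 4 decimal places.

Truncating → worst-case error = 1 LSB = V_FS/2^22, so 1e+06/4194304 = 0.238419 ppm of full scale.

0.2384 ppm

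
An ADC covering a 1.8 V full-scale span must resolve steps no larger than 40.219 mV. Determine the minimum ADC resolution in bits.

Number of steps required ≥ 1.8 V / 40.219 mV = 44.75.
Need 2^N ≥ 44.75; 2^5 = 32, 2^6 = 64.
Minimum N = 6.

6 bits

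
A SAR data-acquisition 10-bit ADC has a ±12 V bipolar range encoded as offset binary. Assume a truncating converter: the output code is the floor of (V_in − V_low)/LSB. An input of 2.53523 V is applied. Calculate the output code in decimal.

code 620

With 1024 levels over 24 V, one step is 23.438 mV.
(V_in − V_low)/LSB = (2.53523 − (−12)) / 0.0234375 = 620.170.
So the output code is 620.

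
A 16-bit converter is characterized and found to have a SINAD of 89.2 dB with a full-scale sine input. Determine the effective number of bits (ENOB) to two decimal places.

ENOB = (SINAD − 1.76) / 6.02 = (89.2 − 1.76)/6.02 = 14.525.

14.52 bits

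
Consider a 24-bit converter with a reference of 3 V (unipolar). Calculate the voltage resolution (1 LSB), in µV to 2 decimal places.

Full-scale span = 3 V.
LSB = 3 / 2^24 = 3 / 16777216 = 1.78814e-07 V = 0.18 µV.

0.18 µV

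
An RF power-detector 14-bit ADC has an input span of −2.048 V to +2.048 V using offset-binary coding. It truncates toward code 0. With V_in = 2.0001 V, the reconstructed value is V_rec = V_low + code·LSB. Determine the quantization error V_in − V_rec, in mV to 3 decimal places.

One LSB is 4.096 V / 16384 = 250.00 µV.
(V_in − V_low)/LSB = (2.0001 − (−2.048))/0.00025 = 16192.4000 → code 16192 (floor).
Code 16192 maps back to (−2.048) + 16192×0.00025 V = 2 V.
Difference: 0.0001 V → 0.100 mV.

0.100 mV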